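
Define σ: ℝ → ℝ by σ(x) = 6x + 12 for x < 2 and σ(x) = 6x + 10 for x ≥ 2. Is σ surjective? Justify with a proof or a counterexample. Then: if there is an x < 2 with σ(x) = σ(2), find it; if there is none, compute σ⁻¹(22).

Both pieces are strictly increasing (slopes 6 and 6), so each is injective on its own interval.
The left piece maps (−∞, 2) onto (−∞, 24); the right piece maps [2, ∞) onto [22, ∞).
The union (−∞, 24) ∪ [22, ∞) covers ℝ, so σ is surjective.
For the follow-up: the images overlap, so an x < 2 with σ(x) = σ(2) exists. σ(2) = 22; solving 6x + 12 = 22 for x < 2 gives x = (22 − 12)/6 = 5/3.

5/3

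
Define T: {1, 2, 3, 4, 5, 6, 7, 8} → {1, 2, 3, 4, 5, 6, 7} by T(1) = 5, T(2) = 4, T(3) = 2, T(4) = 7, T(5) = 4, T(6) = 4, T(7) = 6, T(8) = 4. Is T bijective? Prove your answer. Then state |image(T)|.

5

T(2) = 4 = T(5) with 2 ≠ 5, so T is not injective, hence not bijective.
The image of T is {2, 4, 5, 6, 7}, which has 5 elements.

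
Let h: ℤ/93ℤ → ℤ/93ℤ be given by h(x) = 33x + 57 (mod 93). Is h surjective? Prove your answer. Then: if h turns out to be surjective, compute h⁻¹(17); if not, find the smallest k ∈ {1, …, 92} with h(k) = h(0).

31

Recall that h is surjective if every y in the codomain equals h(x) for some x in the domain.
Since gcd(33, 93) = 3, we have 33x ≡ 0 (mod 3) for all x, so h(x) ≡ 0 (mod 3).
But 1 ≢ 0 (mod 3), so 1 ∈ ℤ/93ℤ has no preimage. Hence h is not surjective.
Since h is not surjective, we find the least positive k with h(k) = h(0): this means 33k ≡ 0 (mod 93), i.e. 93 ∣ 33k. Since gcd(33, 93) = 3, dividing through by 3 this holds exactly when 31 ∣ 11k, and as gcd(11, 31) = 1, exactly when 31 ∣ k.
The smallest positive such k is 31.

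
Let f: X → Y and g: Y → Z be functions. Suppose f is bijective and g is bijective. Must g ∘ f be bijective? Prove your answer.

bijective

Injectivity: if g(f(s)) = g(f(t)) then f(s) = f(t) (g injective) so s = t (f injective).
Surjectivity: for c ∈ Z pick b with g(b) = c, then a with f(a) = b; then (g ∘ f)(a) = c.
So g ∘ f is bijective.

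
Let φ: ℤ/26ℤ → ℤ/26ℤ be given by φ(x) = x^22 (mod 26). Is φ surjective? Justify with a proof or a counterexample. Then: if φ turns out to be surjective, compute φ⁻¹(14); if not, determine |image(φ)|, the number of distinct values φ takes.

φ(12): Repeated squaring mod 26: 12^1 ≡ 12, 12^2 ≡ 12² = 144 ≡ 14, 12^4 ≡ 14² = 196 ≡ 14, 12^8 ≡ 14² = 196 ≡ 14, 12^16 ≡ 14² = 196 ≡ 14. Since 22 = 16 + 4 + 2, 12^22 ≡ 14·14·14: 14·14 = 196 ≡ 14, then 14·14 = 196 ≡ 14. So 12^22 ≡ 14 (mod 26).
φ(14): Repeated squaring mod 26: 14^1 ≡ 14, 14^2 ≡ 14² = 196 ≡ 14, 14^4 ≡ 14² = 196 ≡ 14, 14^8 ≡ 14² = 196 ≡ 14, 14^16 ≡ 14² = 196 ≡ 14. Since 22 = 16 + 4 + 2, 14^22 ≡ 14·14·14: 14·14 = 196 ≡ 14, then 14·14 = 196 ≡ 14. So 14^22 ≡ 14 (mod 26).
So φ(12) = φ(14) = 14 while 12 ≠ 14, thus φ is not injective.
A non-injective map from the 26-element set ℤ/26ℤ to itself takes at most 25 distinct values, so it cannot be surjective. So φ is not surjective.
Since φ is not surjective, we determine |image(φ)|. Computing x^22 mod 26 for each x (by repeated squaring, reducing mod 26 at every step), the values φ(0), φ(1), …, φ(25) are: 0, 1, 10, 3, 22, 25, 4, 17, 12, 9, 16, 23, 14, 13, 14, 23, 16, 9, 12, 17, 4, 25, 22, 3, 10, 1.
The distinct values are {0, 1, 3, 4, 9, 10, 12, 13, 14, 16, 17, 22, 23, 25}; there are 14 of them.

14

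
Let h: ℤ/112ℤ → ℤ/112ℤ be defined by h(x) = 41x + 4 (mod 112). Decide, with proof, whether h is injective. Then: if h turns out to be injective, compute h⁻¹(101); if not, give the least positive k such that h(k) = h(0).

57

Suppose h(s) = h(t) in ℤ/112ℤ. Then 41s + 4 ≡ 41t + 4 (mod 112), so 41(s − t) ≡ 0 (mod 112).
Since gcd(41, 112) = 1, 41 is invertible modulo 112, therefore s − t ≡ 0 (mod 112), i.e. s = t.
Hence h is injective.
We now compute 41⁻¹ mod 112 explicitly. Euclid's algorithm: 112 = 2·41 + 30, 41 = 1·30 + 11, 30 = 2·11 + 8, 11 = 1·8 + 3, 8 = 2·3 + 2, 3 = 1·2 + 1; back-substituting gives 1 = 41·41 − 15·112, so 41⁻¹ ≡ 41 (mod 112).
Since h is injective, we compute h⁻¹(101): solve 41x + 4 ≡ 101 (mod 112), i.e. 41x ≡ 97 (mod 112).
Multiplying by 41⁻¹ = 41 gives x ≡ 41·97 = 3977 = 35·112 + 57 ≡ 57 (mod 112).
Check: h(57) = 41·57 + 4 = 2341 = 20·112 + 101 ≡ 101 (mod 112).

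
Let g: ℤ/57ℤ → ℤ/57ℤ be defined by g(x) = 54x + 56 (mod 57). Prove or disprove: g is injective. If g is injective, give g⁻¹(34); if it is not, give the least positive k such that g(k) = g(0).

19

Recall that injectivity means: for all a, b in the domain, g(a) = g(b) implies a = b.
We have gcd(54, 57) = 3 > 1. Taking a = 0 and b = 19: g(0) = 56 and g(19) = 54·19 + 56 = 1082 ≡ 56 (mod 57).
So g(0) = g(19) while 0 ≠ 19, thus g is not injective.
Since g is not injective, we find the least positive k with g(k) = g(0): this means 54k ≡ 0 (mod 57), i.e. 57 ∣ 54k. Since gcd(54, 57) = 3, dividing through by 3 this holds exactly when 19 ∣ 18k, and as gcd(18, 19) = 1, exactly when 19 ∣ k.
The smallest positive such k is 19.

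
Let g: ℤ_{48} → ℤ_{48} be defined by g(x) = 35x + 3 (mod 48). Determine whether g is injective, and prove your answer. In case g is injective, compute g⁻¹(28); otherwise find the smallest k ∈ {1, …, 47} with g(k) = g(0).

Suppose g(x_1) = g(x_2) in ℤ_{48}. Then 35x_1 + 3 ≡ 35x_2 + 3 (mod 48), thus 35(x_1 − x_2) ≡ 0 (mod 48).
Since gcd(35, 48) = 1, 35 is invertible modulo 48, therefore x_1 − x_2 ≡ 0 (mod 48), i.e. x_1 = x_2.
Thus g is injective.
We now compute 35⁻¹ mod 48 explicitly. Euclid's algorithm: 48 = 1·35 + 13, 35 = 2·13 + 9, 13 = 1·9 + 4, 9 = 2·4 + 1; back-substituting gives 1 = 11·35 − 8·48, so 35⁻¹ ≡ 11 (mod 48).
Since g is injective, we compute g⁻¹(28): solve 35x + 3 ≡ 28 (mod 48), i.e. 35x ≡ 25 (mod 48).
Multiplying by 35⁻¹ = 11 gives x ≡ 11·25 = 275 = 5·48 + 35 ≡ 35 (mod 48).
Check: g(35) = 35·35 + 3 = 1228 = 25·48 + 28 ≡ 28 (mod 48).

35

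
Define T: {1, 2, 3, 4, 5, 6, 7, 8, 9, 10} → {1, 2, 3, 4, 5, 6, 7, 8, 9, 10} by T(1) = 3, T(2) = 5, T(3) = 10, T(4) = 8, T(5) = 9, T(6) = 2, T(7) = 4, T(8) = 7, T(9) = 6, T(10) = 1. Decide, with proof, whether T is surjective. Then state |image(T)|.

10

Every element of the codomain has a preimage: 1 = T(10), 2 = T(6), 3 = T(1), 4 = T(7), 5 = T(2), 6 = T(9), 7 = T(8), 8 = T(4), 9 = T(5), 10 = T(3).
Thus T is surjective.
The image of T is {1, 2, 3, 4, 5, 6, 7, 8, 9, 10}, which has 10 elements.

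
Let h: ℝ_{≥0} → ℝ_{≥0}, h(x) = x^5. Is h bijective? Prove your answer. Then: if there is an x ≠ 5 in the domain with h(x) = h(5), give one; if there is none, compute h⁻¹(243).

On ℝ_{≥0}, x ↦ x^5 is strictly increasing (injective) and for any y ∈ ℝ_{≥0} the 5th root y^{1/5} lies in ℝ_{≥0} (surjective). So h is bijective.
Since x ↦ x^5 is strictly increasing on ℝ_{≥0}, it is injective there, so no x ≠ 5 in the domain has h(x) = h(5). We therefore compute h⁻¹(243) = 243^{1/5} = 3 (indeed 3^5 = 243).

3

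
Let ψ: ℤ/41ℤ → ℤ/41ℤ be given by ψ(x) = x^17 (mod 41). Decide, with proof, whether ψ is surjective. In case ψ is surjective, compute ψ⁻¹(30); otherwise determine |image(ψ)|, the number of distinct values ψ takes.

7

Since 41 is prime, the nonzero elements of ℤ/41ℤ form a cyclic group of order 40.
As gcd(17, 40) = 1, raising to the 17th power is a bijection on this group: if x_1^17 ≡ x_2^17 then (x_1x_2^{−1})^17 = 1, and the only element of order dividing gcd(17, 40) = 1 is 1, so x_1 = x_2.
With ψ(0) = 0 this makes ψ injective on all of ℤ/41ℤ, hence bijective (finite equal-size domain and codomain). In particular ψ is surjective.
Since ψ is surjective, we find the preimage of 30. The inverse of x ↦ x^17 on (ℤ/41ℤ)^× is x ↦ x^33, because 17·33 = 561 = 14·40 + 1 ≡ 1 (mod 40) and x^{40} = 1 for x ≠ 0 (Fermat). So ψ⁻¹(30) = 30^33 mod 41.
Repeated squaring mod 41: 30^1 ≡ 30, 30^2 ≡ 30² = 900 ≡ 39, 30^4 ≡ 39² = 1521 ≡ 4, 30^8 ≡ 4² = 16, 30^16 ≡ 16² = 256 ≡ 10, 30^32 ≡ 10² = 100 ≡ 18. Since 33 = 32 + 1, 30^33 ≡ 18·30: 18·30 = 540 ≡ 7. So 30^33 ≡ 7 (mod 41).
Hence ψ⁻¹(30) = 7.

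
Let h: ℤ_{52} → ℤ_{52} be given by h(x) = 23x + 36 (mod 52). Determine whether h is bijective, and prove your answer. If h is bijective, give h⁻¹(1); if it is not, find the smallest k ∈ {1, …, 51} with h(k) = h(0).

Suppose h(x_1) = h(x_2) in ℤ_{52}. Then 23x_1 + 36 ≡ 23x_2 + 36 (mod 52), so 23(x_1 − x_2) ≡ 0 (mod 52).
Since gcd(23, 52) = 1, 23 is invertible modulo 52, hence x_1 − x_2 ≡ 0 (mod 52), i.e. x_1 = x_2.
We now compute 23⁻¹ mod 52 explicitly. Euclid's algorithm: 52 = 2·23 + 6, 23 = 3·6 + 5, 6 = 1·5 + 1; back-substituting gives 1 = 43·23 − 19·52, so 23⁻¹ ≡ 43 (mod 52).
For any y ∈ ℤ_{52}, x = 43(y − 36) mod 52 satisfies h(x) = 23·43(y − 36) + 36 ≡ y (since 23·43 ≡ 1 mod 52). So every y has a preimage.
So h is bijective.
Since h is bijective, we compute h⁻¹(1): solve 23x + 36 ≡ 1 (mod 52), i.e. 23x ≡ 17 (mod 52).
Multiplying by 23⁻¹ = 43 gives x ≡ 43·17 = 731 = 14·52 + 3 ≡ 3 (mod 52).
Check: h(3) = 23·3 + 36 = 105 = 2·52 + 1 ≡ 1 (mod 52).

3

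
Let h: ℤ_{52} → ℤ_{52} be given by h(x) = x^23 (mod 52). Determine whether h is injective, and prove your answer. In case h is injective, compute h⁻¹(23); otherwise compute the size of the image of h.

39

h(0) = 0^23 = 0.
h(26): Repeated squaring mod 52: 26^1 ≡ 26, 26^2 ≡ 26² = 676 ≡ 0, 26^4 ≡ 0² = 0, 26^8 ≡ 0² = 0, 26^16 ≡ 0² = 0. Since 23 = 16 + 4 + 2 + 1, 26^23 ≡ 0·0·0·26: 0·0 = 0, then 0·0 = 0, then 0·26 = 0. So 26^23 ≡ 0 (mod 52).
So h(0) = h(26) = 0 while 0 ≠ 26, so h is not injective.
Since h is not injective, we determine |image(h)|. Computing x^23 mod 52 for each x (by repeated squaring, reducing mod 52 at every step), the values h(0), h(1), …, h(51) are: 0, 1, 20, 35, 36, 21, 24, 15, 44, 29, 4, 19, 12, 13, 40, 7, 48, 49, 8, 11, 28, 5, 16, 43, 32, 25, 0, 27, 20, 9, 36, 47, 24, 41, 44, 3, 4, 45, 12, 39, 40, 33, 48, 23, 8, 37, 28, 31, 16, 17, 32, 51.
The distinct values are {0, 1, 3, 4, 5, 7, 8, 9, 11, 12, 13, 15, 16, 17, 19, 20, 21, 23, 24, 25, 27, 28, 29, 31, 32, 33, 35, 36, 37, 39, 40, 41, 43, 44, 45, 47, 48, 49, 51}; there are 39 of them.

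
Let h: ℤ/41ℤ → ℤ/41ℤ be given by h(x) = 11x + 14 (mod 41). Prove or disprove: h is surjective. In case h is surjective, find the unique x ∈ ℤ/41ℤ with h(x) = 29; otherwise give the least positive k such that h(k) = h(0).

Since gcd(11, 41) = 1, 11 is invertible modulo 41. Euclid's algorithm: 41 = 3·11 + 8, 11 = 1·8 + 3, 8 = 2·3 + 2, 3 = 1·2 + 1; back-substituting gives 1 = 15·11 − 4·41, so 11⁻¹ ≡ 15 (mod 41).
For any y ∈ ℤ/41ℤ, x = 15(y − 14) mod 41 satisfies h(x) = 11·15(y − 14) + 14 ≡ y (since 11·15 ≡ 1 mod 41). So every y has a preimage.
Hence h is surjective.
Since h is surjective, we compute h⁻¹(29): solve 11x + 14 ≡ 29 (mod 41), i.e. 11x ≡ 15 (mod 41).
Multiplying by 11⁻¹ = 15 gives x ≡ 15·15 = 225 = 5·41 + 20 ≡ 20 (mod 41).
Check: h(20) = 11·20 + 14 = 234 = 5·41 + 29 ≡ 29 (mod 41).

20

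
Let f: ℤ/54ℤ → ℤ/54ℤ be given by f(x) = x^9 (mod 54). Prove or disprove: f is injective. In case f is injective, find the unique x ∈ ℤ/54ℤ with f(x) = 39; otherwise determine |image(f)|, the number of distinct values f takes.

f(0) = 0^9 = 0.
f(6): Repeated squaring mod 54: 6^1 ≡ 6, 6^2 ≡ 6² = 36, 6^4 ≡ 36² = 1296 ≡ 0, 6^8 ≡ 0² = 0. Since 9 = 8 + 1, 6^9 ≡ 0·6: 0·6 = 0. So 6^9 ≡ 0 (mod 54).
So f(0) = f(6) = 0 while 0 ≠ 6, thus f is not injective.
Since f is not injective, we determine |image(f)|. Computing x^9 mod 54 for each x (by repeated squaring, reducing mod 54 at every step), the values f(0), f(1), …, f(53) are: 0, 1, 26, 27, 28, 53, 0, 1, 26, 27, 28, 53, 0, 1, 26, 27, 28, 53, 0, 1, 26, 27, 28, 53, 0, 1, 26, 27, 28, 53, 0, 1, 26, 27, 28, 53, 0, 1, 26, 27, 28, 53, 0, 1, 26, 27, 28, 53, 0, 1, 26, 27, 28, 53.
The distinct values are {0, 1, 26, 27, 28, 53}; there are 6 of them.

6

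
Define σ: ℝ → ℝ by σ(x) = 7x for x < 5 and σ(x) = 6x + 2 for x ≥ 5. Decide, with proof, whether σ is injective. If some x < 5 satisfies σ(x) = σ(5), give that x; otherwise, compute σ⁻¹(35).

Both pieces are strictly increasing (slopes 7 and 6), so each is injective on its own interval.
The left piece maps (−∞, 5) onto (−∞, 35); the right piece maps [5, ∞) onto [32, ∞).
These images overlap. In particular σ(5) = 32 (right piece), and solving 7x = 32 on the left piece gives x = 32/7 < 5.
So σ(32/7) = σ(5) with 32/7 ≠ 5, and σ is not injective. This x = 32/7 is the requested value below 5.

32/7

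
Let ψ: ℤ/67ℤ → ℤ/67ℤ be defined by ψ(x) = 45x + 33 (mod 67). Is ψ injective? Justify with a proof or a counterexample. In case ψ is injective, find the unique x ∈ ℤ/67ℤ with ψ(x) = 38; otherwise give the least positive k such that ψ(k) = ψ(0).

Recall that ψ is injective when ψ(s) = ψ(t) forces s = t.
Suppose ψ(s) = ψ(t) in ℤ/67ℤ. Then 45s + 33 ≡ 45t + 33 (mod 67), thus 45(s − t) ≡ 0 (mod 67).
Since gcd(45, 67) = 1, 45 is invertible modulo 67, thus s − t ≡ 0 (mod 67), i.e. s = t.
Thus ψ is injective.
We now compute 45⁻¹ mod 67 explicitly. Euclid's algorithm: 67 = 1·45 + 22, 45 = 2·22 + 1; back-substituting gives 1 = 3·45 − 2·67, so 45⁻¹ ≡ 3 (mod 67).
Since ψ is injective, we find ψ⁻¹(38): we need 45x ≡ 38 − 33 ≡ 5 (mod 67). Using 45⁻¹ = 3: x ≡ 3·5 = 15, so x = 15.
Check: ψ(15) = 45·15 + 33 = 708 = 10·67 + 38 ≡ 38 (mod 67).

15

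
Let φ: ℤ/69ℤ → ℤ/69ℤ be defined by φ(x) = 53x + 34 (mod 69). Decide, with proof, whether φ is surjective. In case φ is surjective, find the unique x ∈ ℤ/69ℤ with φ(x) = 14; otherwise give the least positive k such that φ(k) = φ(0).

53

By definition, surjectivity means every element of the codomain has a preimage under φ.
Since gcd(53, 69) = 1, 53 is invertible modulo 69. Euclid's algorithm: 69 = 1·53 + 16, 53 = 3·16 + 5, 16 = 3·5 + 1; back-substituting gives 1 = 56·53 − 43·69, so 53⁻¹ ≡ 56 (mod 69).
For any y ∈ ℤ/69ℤ, x = 56(y − 34) mod 69 satisfies φ(x) = 53·56(y − 34) + 34 ≡ y (since 53·56 ≡ 1 mod 69). So every y has a preimage.
Therefore φ is surjective.
Since φ is surjective, we find φ⁻¹(14): we need 53x ≡ 14 − 34 ≡ 49 (mod 69). Using 53⁻¹ = 56: x ≡ 56·49 = 2744 = 39·69 + 53, so x = 53.
Check: φ(53) = 53·53 + 34 = 2843 = 41·69 + 14 ≡ 14 (mod 69).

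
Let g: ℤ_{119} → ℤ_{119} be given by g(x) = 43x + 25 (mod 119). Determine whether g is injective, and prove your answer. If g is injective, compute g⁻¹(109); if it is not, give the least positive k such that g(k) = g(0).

By definition, g is injective if g(u) = g(v) implies u = v.
Suppose g(u) = g(v) in ℤ_{119}. Then 43u + 25 ≡ 43v + 25 (mod 119), thus 43(u − v) ≡ 0 (mod 119).
Since gcd(43, 119) = 1, 43 is invertible modulo 119, thus u − v ≡ 0 (mod 119), i.e. u = v.
Therefore g is injective.
We now compute 43⁻¹ mod 119 explicitly. Euclid's algorithm: 119 = 2·43 + 33, 43 = 1·33 + 10, 33 = 3·10 + 3, 10 = 3·3 + 1; back-substituting gives 1 = 36·43 − 13·119, so 43⁻¹ ≡ 36 (mod 119).
Since g is injective, we compute g⁻¹(109): solve 43x + 25 ≡ 109 (mod 119), i.e. 43x ≡ 84 (mod 119).
Multiplying by 43⁻¹ = 36 gives x ≡ 36·84 = 3024 = 25·119 + 49 ≡ 49 (mod 119).
Check: g(49) = 43·49 + 25 = 2132 = 17·119 + 109 ≡ 109 (mod 119).

49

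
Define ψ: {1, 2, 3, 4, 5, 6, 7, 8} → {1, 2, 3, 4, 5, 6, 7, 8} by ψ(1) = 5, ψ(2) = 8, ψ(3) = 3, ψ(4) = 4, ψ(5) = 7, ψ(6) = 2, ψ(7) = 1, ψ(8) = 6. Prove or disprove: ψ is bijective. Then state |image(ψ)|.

8

The values 5, 8, 3, 4, 7, 2, 1, 6 are a permutation of {1, 2, 3, 4, 5, 6, 7, 8}: each element appears exactly once.
So ψ is injective and surjective, hence bijective.
The image of ψ is {1, 2, 3, 4, 5, 6, 7, 8}, which has 8 elements.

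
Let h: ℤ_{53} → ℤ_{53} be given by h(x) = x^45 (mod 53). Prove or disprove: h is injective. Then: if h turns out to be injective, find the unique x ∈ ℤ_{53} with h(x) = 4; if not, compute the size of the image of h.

43

Since 53 is prime, the nonzero elements of ℤ_{53} form a cyclic group of order 52.
As gcd(45, 52) = 1, raising to the 45th power is a bijection on this group: if s^45 ≡ t^45 then (st^{−1})^45 = 1, and the only element of order dividing gcd(45, 52) = 1 is 1, so s = t.
With h(0) = 0 this makes h injective on all of ℤ_{53}, hence bijective (finite equal-size domain and codomain). In particular h is injective.
Since h is injective, we find the preimage of 4. The inverse of x ↦ x^45 on (ℤ_{53})^× is x ↦ x^37, because 45·37 = 1665 = 32·52 + 1 ≡ 1 (mod 52) and x^{52} = 1 for x ≠ 0 (Fermat). So h⁻¹(4) = 4^37 mod 53.
Repeated squaring mod 53: 4^1 ≡ 4, 4^2 ≡ 4² = 16, 4^4 ≡ 16² = 256 ≡ 44, 4^8 ≡ 44² = 1936 ≡ 28, 4^16 ≡ 28² = 784 ≡ 42, 4^32 ≡ 42² = 1764 ≡ 15. Since 37 = 32 + 4 + 1, 4^37 ≡ 15·44·4: 15·44 = 660 ≡ 24, then 24·4 = 96 ≡ 43. So 4^37 ≡ 43 (mod 53).
Hence h⁻¹(4) = 43.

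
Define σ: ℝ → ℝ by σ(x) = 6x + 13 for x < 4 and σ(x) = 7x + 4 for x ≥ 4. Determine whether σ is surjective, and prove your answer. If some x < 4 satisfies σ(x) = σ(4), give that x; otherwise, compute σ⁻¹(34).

Both pieces are strictly increasing (slopes 6 and 7), so each is injective on its own interval.
The left piece maps (−∞, 4) onto (−∞, 37); the right piece maps [4, ∞) onto [32, ∞).
The union (−∞, 37) ∪ [32, ∞) covers ℝ, so σ is surjective.
For the follow-up: the images overlap, so an x < 4 with σ(x) = σ(4) exists. σ(4) = 32; solving 6x + 13 = 32 for x < 4 gives x = (32 − 13)/6 = 19/6.

19/6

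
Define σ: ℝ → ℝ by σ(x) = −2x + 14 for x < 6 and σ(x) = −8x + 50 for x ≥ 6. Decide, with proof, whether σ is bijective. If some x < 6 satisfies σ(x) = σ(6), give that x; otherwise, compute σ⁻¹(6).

Both pieces are strictly decreasing (slopes −2 and −8), so each is injective on its own interval.
The left piece maps (−∞, 6) onto (2, ∞); the right piece maps [6, ∞) onto (−∞, 2].
Since 2 = 2, the images partition ℝ: σ is injective and surjective, hence bijective.
Because the two images are disjoint, no x < 6 has σ(x) = σ(6), so we compute σ⁻¹(6): 6 lies in (2, ∞), so solve −2x + 14 = 6: x = (6 − 14)/(−2) = 4.

4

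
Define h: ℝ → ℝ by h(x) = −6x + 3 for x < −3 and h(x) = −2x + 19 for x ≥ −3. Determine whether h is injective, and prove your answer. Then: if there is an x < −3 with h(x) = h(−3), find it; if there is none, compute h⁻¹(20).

Both pieces are strictly decreasing (slopes −6 and −2), so each is injective on its own interval.
The left piece maps (−∞, −3) onto (21, ∞); the right piece maps [−3, ∞) onto (−∞, 25].
These images overlap. In particular h(−3) = 25 (right piece), and solving −6x + 3 = 25 on the left piece gives x = −11/3 < −3.
So h(−11/3) = h(−3) with −11/3 ≠ −3, and h is not injective. This x = −11/3 is the requested value below −3.

-11/3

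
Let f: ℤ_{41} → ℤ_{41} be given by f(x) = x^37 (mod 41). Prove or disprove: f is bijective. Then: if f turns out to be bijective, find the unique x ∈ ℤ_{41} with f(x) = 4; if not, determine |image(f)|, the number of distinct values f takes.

Since 41 is prime, the nonzero elements of ℤ_{41} form a cyclic group of order 40.
As gcd(37, 40) = 1, raising to the 37th power is a bijection on this group: if a^37 ≡ b^37 then (ab^{−1})^37 = 1, and the only element of order dividing gcd(37, 40) = 1 is 1, so a = b.
With f(0) = 0 this makes f injective on all of ℤ_{41}, hence bijective (finite equal-size domain and codomain). In particular f is bijective.
Since f is bijective, we find the preimage of 4. The inverse of x ↦ x^37 on (ℤ_{41})^× is x ↦ x^13, because 37·13 = 481 = 12·40 + 1 ≡ 1 (mod 40) and x^{40} = 1 for x ≠ 0 (Fermat). So f⁻¹(4) = 4^13 mod 41.
Repeated squaring mod 41: 4^1 ≡ 4, 4^2 ≡ 4² = 16, 4^4 ≡ 16² = 256 ≡ 10, 4^8 ≡ 10² = 100 ≡ 18. Since 13 = 8 + 4 + 1, 4^13 ≡ 18·10·4: 18·10 = 180 ≡ 16, then 16·4 = 64 ≡ 23. So 4^13 ≡ 23 (mod 41).
Hence f⁻¹(4) = 23.

23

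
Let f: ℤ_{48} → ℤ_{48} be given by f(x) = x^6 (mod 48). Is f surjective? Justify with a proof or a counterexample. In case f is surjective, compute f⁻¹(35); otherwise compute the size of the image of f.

6

f(2): Repeated squaring mod 48: 2^1 ≡ 2, 2^2 ≡ 2² = 4, 2^4 ≡ 4² = 16. Since 6 = 4 + 2, 2^6 ≡ 16·4: 16·4 = 64 ≡ 16. So 2^6 ≡ 16 (mod 48).
f(4): Repeated squaring mod 48: 4^1 ≡ 4, 4^2 ≡ 4² = 16, 4^4 ≡ 16² = 256 ≡ 16. Since 6 = 4 + 2, 4^6 ≡ 16·16: 16·16 = 256 ≡ 16. So 4^6 ≡ 16 (mod 48).
So f(2) = f(4) = 16 while 2 ≠ 4, therefore f is not injective.
A non-injective map from the 48-element set ℤ_{48} to itself takes at most 47 distinct values, so it cannot be surjective. Therefore f is not surjective.
Since f is not surjective, we determine |image(f)|. Computing x^6 mod 48 for each x (by repeated squaring, reducing mod 48 at every step), the values f(0), f(1), …, f(47) are: 0, 1, 16, 9, 16, 25, 0, 1, 16, 33, 16, 25, 0, 25, 16, 33, 16, 1, 0, 25, 16, 9, 16, 1, 0, 1, 16, 9, 16, 25, 0, 1, 16, 33, 16, 25, 0, 25, 16, 33, 16, 1, 0, 25, 16, 9, 16, 1.
The distinct values are {0, 1, 9, 16, 25, 33}; there are 6 of them.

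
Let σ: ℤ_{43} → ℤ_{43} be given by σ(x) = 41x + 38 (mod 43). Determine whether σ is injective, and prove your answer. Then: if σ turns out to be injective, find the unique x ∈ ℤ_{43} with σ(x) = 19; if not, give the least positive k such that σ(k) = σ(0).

31

Recall: σ is injective when σ(a) = σ(b) forces a = b.
If σ(a) = σ(b), then 41a ≡ 41b (mod 43). Because gcd(41, 43) = 1, we may cancel 41 to get a ≡ b (mod 43).
Therefore σ is injective.
We now compute 41⁻¹ mod 43 explicitly. Euclid's algorithm: 43 = 1·41 + 2, 41 = 20·2 + 1; back-substituting gives 1 = 21·41 − 20·43, so 41⁻¹ ≡ 21 (mod 43).
Since σ is injective, we find σ⁻¹(19): we need 41x ≡ 19 − 38 ≡ 24 (mod 43). Using 41⁻¹ = 21: x ≡ 21·24 = 504 = 11·43 + 31, so x = 31.
Check: σ(31) = 41·31 + 38 = 1309 = 30·43 + 19 ≡ 19 (mod 43).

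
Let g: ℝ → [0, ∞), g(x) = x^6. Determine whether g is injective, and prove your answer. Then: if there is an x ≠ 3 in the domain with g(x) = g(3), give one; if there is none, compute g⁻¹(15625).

-3

g(3) = 729 = (−3)^6 = g(−3) (since 6 is even), with 3 ≠ −3. So g is not injective.
For the follow-up, such an x exists: taking x = −3 ∈ ℝ gives g(−3) = 729 = g(3) with −3 ≠ 3.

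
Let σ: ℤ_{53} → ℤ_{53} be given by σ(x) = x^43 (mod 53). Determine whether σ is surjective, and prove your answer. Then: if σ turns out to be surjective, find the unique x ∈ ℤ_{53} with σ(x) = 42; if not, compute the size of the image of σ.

44

Since 53 is prime, the nonzero elements of ℤ_{53} form a cyclic group of order 52.
As gcd(43, 52) = 1, raising to the 43rd power is a bijection on this group: if x_1^43 ≡ x_2^43 then (x_1x_2^{−1})^43 = 1, and the only element of order dividing gcd(43, 52) = 1 is 1, so x_1 = x_2.
With σ(0) = 0 this makes σ injective on all of ℤ_{53}, hence bijective (finite equal-size domain and codomain). In particular σ is surjective.
Since σ is surjective, we find the preimage of 42. The inverse of x ↦ x^43 on (ℤ_{53})^× is x ↦ x^23, because 43·23 = 989 = 19·52 + 1 ≡ 1 (mod 52) and x^{52} = 1 for x ≠ 0 (Fermat). So σ⁻¹(42) = 42^23 mod 53.
Repeated squaring mod 53: 42^1 ≡ 42, 42^2 ≡ 42² = 1764 ≡ 15, 42^4 ≡ 15² = 225 ≡ 13, 42^8 ≡ 13² = 169 ≡ 10, 42^16 ≡ 10² = 100 ≡ 47. Since 23 = 16 + 4 + 2 + 1, 42^23 ≡ 47·13·15·42: 47·13 = 611 ≡ 28, then 28·15 = 420 ≡ 49, then 49·42 = 2058 ≡ 44. So 42^23 ≡ 44 (mod 53).
Hence σ⁻¹(42) = 44.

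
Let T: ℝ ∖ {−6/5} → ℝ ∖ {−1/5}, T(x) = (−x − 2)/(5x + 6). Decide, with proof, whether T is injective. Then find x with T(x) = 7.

-11/9

Suppose T(a) = T(b). Cross-multiplying: (−a − 2)(5b + 6) = (−b − 2)(5a + 6).
Expanding both sides and cancelling the symmetric terms leaves 4·(a − b) = 0. Since 4 ≠ 0, a = b. Hence T is injective.
Solving T(x) = 7: cross-multiplying gives −x − 2 = 7(5x + 6), which rearranges to −36x = 44, so x = −11/9.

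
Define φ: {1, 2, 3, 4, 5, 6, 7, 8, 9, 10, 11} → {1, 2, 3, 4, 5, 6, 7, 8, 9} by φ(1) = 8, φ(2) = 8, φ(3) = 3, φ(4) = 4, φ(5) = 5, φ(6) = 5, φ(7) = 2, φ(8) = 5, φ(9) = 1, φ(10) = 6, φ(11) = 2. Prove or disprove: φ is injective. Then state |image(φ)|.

φ(1) = 8 = φ(2) with 1 ≠ 2, so φ is not injective.
The image of φ is {1, 2, 3, 4, 5, 6, 8}, which has 7 elements.

7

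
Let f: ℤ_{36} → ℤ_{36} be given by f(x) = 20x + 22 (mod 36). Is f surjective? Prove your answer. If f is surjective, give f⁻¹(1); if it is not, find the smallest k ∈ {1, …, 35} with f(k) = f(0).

9

Since gcd(20, 36) = 4, we have 20x ≡ 0 (mod 4) for all x, so f(x) ≡ 2 (mod 4).
But 0 ≢ 2 (mod 4), so 0 ∈ ℤ_{36} has no preimage. Therefore f is not surjective.
Since f is not surjective, we find the least positive k with f(k) = f(0): this means 20k ≡ 0 (mod 36), i.e. 36 ∣ 20k. Since gcd(20, 36) = 4, dividing through by 4 this holds exactly when 9 ∣ 5k, and as gcd(5, 9) = 1, exactly when 9 ∣ k.
The smallest positive such k is 9.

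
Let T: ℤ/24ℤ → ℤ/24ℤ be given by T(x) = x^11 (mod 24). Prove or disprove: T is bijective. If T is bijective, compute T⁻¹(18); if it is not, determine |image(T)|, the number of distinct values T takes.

T(0) = 0^11 = 0.
T(6): Repeated squaring mod 24: 6^1 ≡ 6, 6^2 ≡ 6² = 36 ≡ 12, 6^4 ≡ 12² = 144 ≡ 0, 6^8 ≡ 0² = 0. Since 11 = 8 + 2 + 1, 6^11 ≡ 0·12·6: 0·12 = 0, then 0·6 = 0. So 6^11 ≡ 0 (mod 24).
So T(0) = T(6) = 0 while 0 ≠ 6, thus T is not injective, hence not bijective.
Since T is not bijective, we determine |image(T)|. Computing x^11 mod 24 for each x (by repeated squaring, reducing mod 24 at every step), the values T(0), T(1), …, T(23) are: 0, 1, 8, 3, 16, 5, 0, 7, 8, 9, 16, 11, 0, 13, 8, 15, 16, 17, 0, 19, 8, 21, 16, 23.
The distinct values are {0, 1, 3, 5, 7, 8, 9, 11, 13, 15, 16, 17, 19, 21, 23}; there are 15 of them.

15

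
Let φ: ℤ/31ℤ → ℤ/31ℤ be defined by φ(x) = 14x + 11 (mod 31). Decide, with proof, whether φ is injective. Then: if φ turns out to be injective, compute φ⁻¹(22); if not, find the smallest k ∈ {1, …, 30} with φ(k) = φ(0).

By definition, φ is injective when φ(u) = φ(v) forces u = v.
If φ(u) = φ(v), then 14u ≡ 14v (mod 31). Because gcd(14, 31) = 1, we may cancel 14 to get u ≡ v (mod 31).
Thus φ is injective.
We now compute 14⁻¹ mod 31 explicitly. Euclid's algorithm: 31 = 2·14 + 3, 14 = 4·3 + 2, 3 = 1·2 + 1; back-substituting gives 1 = 20·14 − 9·31, so 14⁻¹ ≡ 20 (mod 31).
Since φ is injective, we find φ⁻¹(22): we need 14x ≡ 22 − 11 ≡ 11 (mod 31). Using 14⁻¹ = 20: x ≡ 20·11 = 220 = 7·31 + 3, so x = 3.
Check: φ(3) = 14·3 + 11 = 53 = 1·31 + 22 ≡ 22 (mod 31).

3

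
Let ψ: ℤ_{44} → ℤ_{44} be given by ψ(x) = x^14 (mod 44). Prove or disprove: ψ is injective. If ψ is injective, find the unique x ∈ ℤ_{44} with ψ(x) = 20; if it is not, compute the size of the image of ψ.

12

ψ(10): Repeated squaring mod 44: 10^1 ≡ 10, 10^2 ≡ 10² = 100 ≡ 12, 10^4 ≡ 12² = 144 ≡ 12, 10^8 ≡ 12² = 144 ≡ 12. Since 14 = 8 + 4 + 2, 10^14 ≡ 12·12·12: 12·12 = 144 ≡ 12, then 12·12 = 144 ≡ 12. So 10^14 ≡ 12 (mod 44).
ψ(12): Repeated squaring mod 44: 12^1 ≡ 12, 12^2 ≡ 12² = 144 ≡ 12, 12^4 ≡ 12² = 144 ≡ 12, 12^8 ≡ 12² = 144 ≡ 12. Since 14 = 8 + 4 + 2, 12^14 ≡ 12·12·12: 12·12 = 144 ≡ 12, then 12·12 = 144 ≡ 12. So 12^14 ≡ 12 (mod 44).
So ψ(10) = ψ(12) = 12 while 10 ≠ 12, therefore ψ is not injective.
Since ψ is not injective, we determine |image(ψ)|. Computing x^14 mod 44 for each x (by repeated squaring, reducing mod 44 at every step), the values ψ(0), ψ(1), …, ψ(43) are: 0, 1, 16, 37, 36, 9, 20, 25, 4, 5, 12, 33, 12, 5, 4, 25, 20, 9, 36, 37, 16, 1, 0, 1, 16, 37, 36, 9, 20, 25, 4, 5, 12, 33, 12, 5, 4, 25, 20, 9, 36, 37, 16, 1.
The distinct values are {0, 1, 4, 5, 9, 12, 16, 20, 25, 33, 36, 37}; there are 12 of them.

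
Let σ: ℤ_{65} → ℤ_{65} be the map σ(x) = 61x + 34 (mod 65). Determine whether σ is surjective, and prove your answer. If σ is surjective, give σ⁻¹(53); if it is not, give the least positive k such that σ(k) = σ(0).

Recall that surjectivity means every element of the codomain has a preimage under σ.
Since gcd(61, 65) = 1, 61 is invertible modulo 65. Euclid's algorithm: 65 = 1·61 + 4, 61 = 15·4 + 1; back-substituting gives 1 = 16·61 − 15·65, so 61⁻¹ ≡ 16 (mod 65).
For any y ∈ ℤ_{65}, x = 16(y − 34) mod 65 satisfies σ(x) = 61·16(y − 34) + 34 ≡ y (since 61·16 ≡ 1 mod 65). So every y has a preimage.
So σ is surjective.
Since σ is surjective, we compute σ⁻¹(53): solve 61x + 34 ≡ 53 (mod 65), i.e. 61x ≡ 19 (mod 65).
Multiplying by 61⁻¹ = 16 gives x ≡ 16·19 = 304 = 4·65 + 44 ≡ 44 (mod 65).
Check: σ(44) = 61·44 + 34 = 2718 = 41·65 + 53 ≡ 53 (mod 65).

44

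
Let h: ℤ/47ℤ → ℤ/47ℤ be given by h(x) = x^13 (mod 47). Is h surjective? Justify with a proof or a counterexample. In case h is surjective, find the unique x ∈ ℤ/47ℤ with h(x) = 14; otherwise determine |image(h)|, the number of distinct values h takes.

Since 47 is prime, the nonzero elements of ℤ/47ℤ form a cyclic group of order 46.
As gcd(13, 46) = 1, raising to the 13th power is a bijection on this group: if u^13 ≡ v^13 then (uv^{−1})^13 = 1, and the only element of order dividing gcd(13, 46) = 1 is 1, so u = v.
With h(0) = 0 this makes h injective on all of ℤ/47ℤ, hence bijective (finite equal-size domain and codomain). In particular h is surjective.
Since h is surjective, we find the preimage of 14. The inverse of x ↦ x^13 on (ℤ/47ℤ)^× is x ↦ x^39, because 13·39 = 507 = 11·46 + 1 ≡ 1 (mod 46) and x^{46} = 1 for x ≠ 0 (Fermat). So h⁻¹(14) = 14^39 mod 47.
Repeated squaring mod 47: 14^1 ≡ 14, 14^2 ≡ 14² = 196 ≡ 8, 14^4 ≡ 8² = 64 ≡ 17, 14^8 ≡ 17² = 289 ≡ 7, 14^16 ≡ 7² = 49 ≡ 2, 14^32 ≡ 2² = 4. Since 39 = 32 + 4 + 2 + 1, 14^39 ≡ 4·17·8·14: 4·17 = 68 ≡ 21, then 21·8 = 168 ≡ 27, then 27·14 = 378 ≡ 2. So 14^39 ≡ 2 (mod 47).
Hence h⁻¹(14) = 2.

2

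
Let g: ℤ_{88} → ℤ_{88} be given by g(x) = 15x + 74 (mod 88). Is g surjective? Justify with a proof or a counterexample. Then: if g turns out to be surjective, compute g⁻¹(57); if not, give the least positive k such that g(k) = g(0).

81

Since gcd(15, 88) = 1, 15 is invertible modulo 88. Euclid's algorithm: 88 = 5·15 + 13, 15 = 1·13 + 2, 13 = 6·2 + 1; back-substituting gives 1 = 47·15 − 8·88, so 15⁻¹ ≡ 47 (mod 88).
For any y ∈ ℤ_{88}, x = 47(y − 74) mod 88 satisfies g(x) = 15·47(y − 74) + 74 ≡ y (since 15·47 ≡ 1 mod 88). So every y has a preimage.
Hence g is surjective.
Since g is surjective, we find g⁻¹(57): we need 15x ≡ 57 − 74 ≡ 71 (mod 88). Using 15⁻¹ = 47: x ≡ 47·71 = 3337 = 37·88 + 81, so x = 81.
Check: g(81) = 15·81 + 74 = 1289 = 14·88 + 57 ≡ 57 (mod 88).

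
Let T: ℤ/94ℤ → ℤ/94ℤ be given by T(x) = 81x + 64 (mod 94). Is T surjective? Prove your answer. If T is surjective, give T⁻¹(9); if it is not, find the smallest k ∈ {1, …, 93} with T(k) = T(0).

91

Since gcd(81, 94) = 1, 81 is invertible modulo 94. Euclid's algorithm: 94 = 1·81 + 13, 81 = 6·13 + 3, 13 = 4·3 + 1; back-substituting gives 1 = 65·81 − 56·94, so 81⁻¹ ≡ 65 (mod 94).
For any y ∈ ℤ/94ℤ, x = 65(y − 64) mod 94 satisfies T(x) = 81·65(y − 64) + 64 ≡ y (since 81·65 ≡ 1 mod 94). So every y has a preimage.
Hence T is surjective.
Since T is surjective, we compute T⁻¹(9): solve 81x + 64 ≡ 9 (mod 94), i.e. 81x ≡ 39 (mod 94).
Multiplying by 81⁻¹ = 65 gives x ≡ 65·39 = 2535 = 26·94 + 91 ≡ 91 (mod 94).
Check: T(91) = 81·91 + 64 = 7435 = 79·94 + 9 ≡ 9 (mod 94).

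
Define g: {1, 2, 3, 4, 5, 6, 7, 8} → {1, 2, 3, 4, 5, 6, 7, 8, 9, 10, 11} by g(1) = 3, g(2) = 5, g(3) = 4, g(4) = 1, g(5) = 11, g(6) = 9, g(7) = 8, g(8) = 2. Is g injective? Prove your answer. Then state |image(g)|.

8

The values g(1), …, g(8) are 3, 5, 4, 1, 11, 9, 8, 2 — all distinct.
So g(u) = g(v) only when u = v, and g is injective.
The image of g is {1, 2, 3, 4, 5, 8, 9, 11}, which has 8 elements.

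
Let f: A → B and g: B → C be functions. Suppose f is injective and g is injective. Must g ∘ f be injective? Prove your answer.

Suppose (g ∘ f)(a) = (g ∘ f)(b), i.e. g(f(a)) = g(f(b)).
Since g is injective, f(a) = f(b). Since f is injective, a = b. Thus g ∘ f is injective.

injective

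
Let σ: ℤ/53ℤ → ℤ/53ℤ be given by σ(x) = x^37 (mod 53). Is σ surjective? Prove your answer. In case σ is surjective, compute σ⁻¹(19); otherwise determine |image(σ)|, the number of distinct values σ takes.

Since 53 is prime, the nonzero elements of ℤ/53ℤ form a cyclic group of order 52.
As gcd(37, 52) = 1, raising to the 37th power is a bijection on this group: if x_1^37 ≡ x_2^37 then (x_1x_2^{−1})^37 = 1, and the only element of order dividing gcd(37, 52) = 1 is 1, so x_1 = x_2.
With σ(0) = 0 this makes σ injective on all of ℤ/53ℤ, hence bijective (finite equal-size domain and codomain). In particular σ is surjective.
Since σ is surjective, we find the preimage of 19. The inverse of x ↦ x^37 on (ℤ/53ℤ)^× is x ↦ x^45, because 37·45 = 1665 = 32·52 + 1 ≡ 1 (mod 52) and x^{52} = 1 for x ≠ 0 (Fermat). So σ⁻¹(19) = 19^45 mod 53.
Repeated squaring mod 53: 19^1 ≡ 19, 19^2 ≡ 19² = 361 ≡ 43, 19^4 ≡ 43² = 1849 ≡ 47, 19^8 ≡ 47² = 2209 ≡ 36, 19^16 ≡ 36² = 1296 ≡ 24, 19^32 ≡ 24² = 576 ≡ 46. Since 45 = 32 + 8 + 4 + 1, 19^45 ≡ 46·36·47·19: 46·36 = 1656 ≡ 13, then 13·47 = 611 ≡ 28, then 28·19 = 532 ≡ 2. So 19^45 ≡ 2 (mod 53).
Hence σ⁻¹(19) = 2.

2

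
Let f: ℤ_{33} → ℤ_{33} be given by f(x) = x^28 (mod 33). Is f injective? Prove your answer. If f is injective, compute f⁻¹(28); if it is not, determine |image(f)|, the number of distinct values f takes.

12

f(4): Repeated squaring mod 33: 4^1 ≡ 4, 4^2 ≡ 4² = 16, 4^4 ≡ 16² = 256 ≡ 25, 4^8 ≡ 25² = 625 ≡ 31, 4^16 ≡ 31² = 961 ≡ 4. Since 28 = 16 + 8 + 4, 4^28 ≡ 4·31·25: 4·31 = 124 ≡ 25, then 25·25 = 625 ≡ 31. So 4^28 ≡ 31 (mod 33).
f(7): Repeated squaring mod 33: 7^1 ≡ 7, 7^2 ≡ 7² = 49 ≡ 16, 7^4 ≡ 16² = 256 ≡ 25, 7^8 ≡ 25² = 625 ≡ 31, 7^16 ≡ 31² = 961 ≡ 4. Since 28 = 16 + 8 + 4, 7^28 ≡ 4·31·25: 4·31 = 124 ≡ 25, then 25·25 = 625 ≡ 31. So 7^28 ≡ 31 (mod 33).
So f(4) = f(7) = 31 while 4 ≠ 7, thus f is not injective.
Since f is not injective, we determine |image(f)|. Computing x^28 mod 33 for each x (by repeated squaring, reducing mod 33 at every step), the values f(0), f(1), …, f(32) are: 0, 1, 25, 27, 31, 4, 15, 31, 16, 3, 1, 22, 12, 25, 16, 9, 4, 4, 9, 16, 25, 12, 22, 1, 3, 16, 31, 15, 4, 31, 27, 25, 1.
The distinct values are {0, 1, 3, 4, 9, 12, 15, 16, 22, 25, 27, 31}; there are 12 of them.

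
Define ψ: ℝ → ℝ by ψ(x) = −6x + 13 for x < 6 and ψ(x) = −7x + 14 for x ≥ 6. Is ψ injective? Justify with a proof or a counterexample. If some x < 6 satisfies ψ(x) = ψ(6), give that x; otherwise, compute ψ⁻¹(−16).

Both pieces are strictly decreasing (slopes −6 and −7), so each is injective on its own interval.
The left piece maps (−∞, 6) onto (−23, ∞); the right piece maps [6, ∞) onto (−∞, −28].
These images are disjoint, so no value is attained by both pieces. Therefore ψ is injective.
Because the two images are disjoint, no x < 6 has ψ(x) = ψ(6), so we compute ψ⁻¹(−16): −16 lies in (−23, ∞), so solve −6x + 13 = −16: x = (−16 − 13)/(−6) = 29/6.

29/6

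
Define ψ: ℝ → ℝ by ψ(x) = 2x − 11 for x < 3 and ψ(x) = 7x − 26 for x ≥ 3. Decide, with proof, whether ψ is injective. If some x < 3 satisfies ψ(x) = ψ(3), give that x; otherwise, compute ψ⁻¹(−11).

0

Both pieces are strictly increasing (slopes 2 and 7), so each is injective on its own interval.
The left piece maps (−∞, 3) onto (−∞, −5); the right piece maps [3, ∞) onto [−5, ∞).
These images are disjoint, so no value is attained by both pieces. Therefore ψ is injective.
Because the two images are disjoint, no x < 3 has ψ(x) = ψ(3), so we compute ψ⁻¹(−11): −11 lies in (−∞, −5), so solve 2x − 11 = −11: x = (−11 + 11)/2 = 0.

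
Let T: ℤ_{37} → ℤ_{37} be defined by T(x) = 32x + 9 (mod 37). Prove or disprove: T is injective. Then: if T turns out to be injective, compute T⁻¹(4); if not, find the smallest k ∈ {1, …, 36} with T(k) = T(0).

If T(x_1) = T(x_2), then 32x_1 ≡ 32x_2 (mod 37). Because gcd(32, 37) = 1, we may cancel 32 to get x_1 ≡ x_2 (mod 37).
So T is injective.
We now compute 32⁻¹ mod 37 explicitly. Euclid's algorithm: 37 = 1·32 + 5, 32 = 6·5 + 2, 5 = 2·2 + 1; back-substituting gives 1 = 22·32 − 19·37, so 32⁻¹ ≡ 22 (mod 37).
Since T is injective, we find T⁻¹(4): we need 32x ≡ 4 − 9 ≡ 32 (mod 37). Using 32⁻¹ = 22: x ≡ 22·32 = 704 = 19·37 + 1, so x = 1.
Check: T(1) = 32·1 + 9 = 41 = 1·37 + 4 ≡ 4 (mod 37).

1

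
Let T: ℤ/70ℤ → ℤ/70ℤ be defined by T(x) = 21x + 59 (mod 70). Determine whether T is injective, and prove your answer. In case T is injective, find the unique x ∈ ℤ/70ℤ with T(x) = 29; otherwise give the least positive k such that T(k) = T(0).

10

By definition, T is injective when T(a) = T(b) forces a = b.
We have gcd(21, 70) = 7 > 1. Taking a = 0 and b = 10: T(0) = 59 and T(10) = 21·10 + 59 = 269 ≡ 59 (mod 70).
So T(0) = T(10) while 0 ≠ 10, hence T is not injective.
Since T is not injective, we find the least positive k with T(k) = T(0): this means 21k ≡ 0 (mod 70), i.e. 70 ∣ 21k. Since gcd(21, 70) = 7, dividing through by 7 this holds exactly when 10 ∣ 3k, and as gcd(3, 10) = 1, exactly when 10 ∣ k.
The smallest positive such k is 10.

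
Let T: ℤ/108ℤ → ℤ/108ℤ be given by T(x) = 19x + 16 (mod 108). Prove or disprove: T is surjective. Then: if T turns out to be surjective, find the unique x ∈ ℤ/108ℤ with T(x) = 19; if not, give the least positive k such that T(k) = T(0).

57

Since gcd(19, 108) = 1, 19 is invertible modulo 108. Euclid's algorithm: 108 = 5·19 + 13, 19 = 1·13 + 6, 13 = 2·6 + 1; back-substituting gives 1 = 91·19 − 16·108, so 19⁻¹ ≡ 91 (mod 108).
For any y ∈ ℤ/108ℤ, x = 91(y − 16) mod 108 satisfies T(x) = 19·91(y − 16) + 16 ≡ y (since 19·91 ≡ 1 mod 108). So every y has a preimage.
Thus T is surjective.
Since T is surjective, we find T⁻¹(19): we need 19x ≡ 19 − 16 ≡ 3 (mod 108). Using 19⁻¹ = 91: x ≡ 91·3 = 273 = 2·108 + 57, so x = 57.
Check: T(57) = 19·57 + 16 = 1099 = 10·108 + 19 ≡ 19 (mod 108).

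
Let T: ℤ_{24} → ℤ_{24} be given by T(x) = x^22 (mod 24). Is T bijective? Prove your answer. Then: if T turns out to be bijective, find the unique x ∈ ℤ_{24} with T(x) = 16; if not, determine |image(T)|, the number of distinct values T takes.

T(2): Repeated squaring mod 24: 2^1 ≡ 2, 2^2 ≡ 2² = 4, 2^4 ≡ 4² = 16, 2^8 ≡ 16² = 256 ≡ 16, 2^16 ≡ 16² = 256 ≡ 16. Since 22 = 16 + 4 + 2, 2^22 ≡ 16·16·4: 16·16 = 256 ≡ 16, then 16·4 = 64 ≡ 16. So 2^22 ≡ 16 (mod 24).
T(4): Repeated squaring mod 24: 4^1 ≡ 4, 4^2 ≡ 4² = 16, 4^4 ≡ 16² = 256 ≡ 16, 4^8 ≡ 16² = 256 ≡ 16, 4^16 ≡ 16² = 256 ≡ 16. Since 22 = 16 + 4 + 2, 4^22 ≡ 16·16·16: 16·16 = 256 ≡ 16, then 16·16 = 256 ≡ 16. So 4^22 ≡ 16 (mod 24).
So T(2) = T(4) = 16 while 2 ≠ 4, thus T is not injective, hence not bijective.
Since T is not bijective, we determine |image(T)|. Computing x^22 mod 24 for each x (by repeated squaring, reducing mod 24 at every step), the values T(0), T(1), …, T(23) are: 0, 1, 16, 9, 16, 1, 0, 1, 16, 9, 16, 1, 0, 1, 16, 9, 16, 1, 0, 1, 16, 9, 16, 1.
The distinct values are {0, 1, 9, 16}; there are 4 of them.

4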